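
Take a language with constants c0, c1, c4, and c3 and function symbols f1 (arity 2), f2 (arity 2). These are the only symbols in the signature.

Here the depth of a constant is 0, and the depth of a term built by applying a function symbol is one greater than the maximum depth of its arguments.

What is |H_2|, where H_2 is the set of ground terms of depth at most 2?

2596

Count level by level. With function symbols f1/2, f2/2, the terms of depth ≤ k are the 4 constants together with each function applied to depth-≤(k−1) tuples, so N_k = 4 + N_{k-1}^2 + N_{k-1}^2.
N_0 = 4
N_1 = 4 + 4^2 + 4^2 = 36
N_2 = 4 + 36^2 + 36^2 = 2596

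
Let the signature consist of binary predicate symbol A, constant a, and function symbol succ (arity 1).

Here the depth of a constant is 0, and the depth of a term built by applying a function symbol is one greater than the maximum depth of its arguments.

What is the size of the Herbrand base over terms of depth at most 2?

9

First count ground terms of depth ≤ 2.
Let N_k = |{terms of depth ≤ k}|. Then N_0 = 1 and N_k = 1 + N_{k-1} for k ≥ 1 (one summand per function symbol, arity giving the exponent).
N_0 = 1
N_1 = 1 + 1 = 2
N_2 = 1 + 2 = 3
Explicitly: a, succ(a), succ(succ(a)).
So |H| = 3.
Ground atoms are formed by filling each argument slot of a predicate with a term from H, so an r-ary predicate gives |H|^r atoms:
  A: 3^2 = 9
Total ground atoms: 9.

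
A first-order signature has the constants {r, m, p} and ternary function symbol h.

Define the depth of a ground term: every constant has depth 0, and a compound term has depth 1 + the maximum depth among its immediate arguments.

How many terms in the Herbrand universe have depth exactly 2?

Let N_k count ground terms of depth at most k. Each non-constant term of depth ≤ k is some function symbol applied to depth-≤(k−1) arguments, giving N_k = 3 + N_{k-1}^3.
N_0 = 3
N_1 = 3 + 3^3 = 30
N_2 = 3 + 30^3 = 27003
Terms of depth exactly 2: N_2 − N_1 = 27003 − 30 = 26973.

26973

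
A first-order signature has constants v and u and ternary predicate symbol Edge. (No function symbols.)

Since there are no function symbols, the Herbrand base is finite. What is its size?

With no function symbols, the Herbrand universe is just the 2 constants.
Ground atoms per predicate: Edge: 2^3 = 8.
Herbrand base size = 8 = 8.

8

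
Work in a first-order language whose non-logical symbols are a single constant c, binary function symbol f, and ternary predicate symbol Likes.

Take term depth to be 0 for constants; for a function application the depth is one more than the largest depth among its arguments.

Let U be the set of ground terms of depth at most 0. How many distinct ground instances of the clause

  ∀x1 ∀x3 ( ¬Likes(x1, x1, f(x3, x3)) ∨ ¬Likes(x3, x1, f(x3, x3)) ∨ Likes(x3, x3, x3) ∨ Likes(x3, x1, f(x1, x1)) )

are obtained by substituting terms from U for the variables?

Ground terms of depth ≤ 0:
  Let N_k = |{terms of depth ≤ k}|. Then N_0 = 1 and N_k = 1 + N_{k-1}^2 for k ≥ 1 (one summand per function symbol, arity giving the exponent).
  N_0 = 1
  Explicitly: c.
So there is exactly 1 ground term available for substitution.
The clause has 2 distinct variables (x1, x3), each appearing in the body. In the free term algebra distinct substitutions yield syntactically distinct ground instances.
Number of ground instances = 1^2 = 1.

1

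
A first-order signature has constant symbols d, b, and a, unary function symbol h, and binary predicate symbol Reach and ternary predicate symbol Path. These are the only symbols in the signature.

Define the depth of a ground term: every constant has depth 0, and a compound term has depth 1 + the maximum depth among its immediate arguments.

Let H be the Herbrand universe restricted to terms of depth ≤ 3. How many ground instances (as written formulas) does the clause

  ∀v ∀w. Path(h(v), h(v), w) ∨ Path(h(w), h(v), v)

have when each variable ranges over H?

144

Ground terms of depth ≤ 3:
  Count level by level. With function symbols h/1, the terms of depth ≤ k are the 3 constants together with each function applied to depth-≤(k−1) tuples, so N_k = 3 + N_{k-1}.
  N_0 = 3
  N_1 = 3 + 3 = 6
  N_2 = 3 + 6 = 9
  N_3 = 3 + 9 = 12
So there are 12 ground terms available for substitution.
Each of v, w ranges independently over the available ground terms, and distinct assignments produce distinct instances.
Number of ground instances = 12^2 = 144.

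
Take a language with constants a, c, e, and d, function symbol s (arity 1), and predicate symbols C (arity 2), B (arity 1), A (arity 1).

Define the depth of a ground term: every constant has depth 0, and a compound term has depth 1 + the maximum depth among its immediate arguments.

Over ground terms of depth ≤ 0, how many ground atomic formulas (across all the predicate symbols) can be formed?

24

First count ground terms of depth ≤ 0.
If N_k denotes the number of depth-≤k ground terms, the 4 constants give N_0 = 4, and each function symbol of arity r contributes N_{k-1}^r new terms at level k: N_k = 4 + N_{k-1}.
N_0 = 4
So |H| = 4.
Each predicate of arity r yields |H|^r ground atoms (one per choice of an r-tuple from H):
  C: 4^2 = 16;  B: 4;  A: 4
Total ground atoms: 16 + 4 + 4 = 24.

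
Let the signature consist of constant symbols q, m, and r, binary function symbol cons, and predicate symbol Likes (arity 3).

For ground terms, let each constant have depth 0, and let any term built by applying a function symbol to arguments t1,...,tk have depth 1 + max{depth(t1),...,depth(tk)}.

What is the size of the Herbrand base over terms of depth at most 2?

First count ground terms of depth ≤ 2.
Let N_k = |{terms of depth ≤ k}|. Then N_0 = 3 and N_k = 3 + N_{k-1}^2 for k ≥ 1 (one summand per function symbol, arity giving the exponent).
N_0 = 3
N_1 = 3 + 3^2 = 12
N_2 = 3 + 12^2 = 147
So |H| = 147.
For each predicate symbol, the number of ground atoms is |H| raised to its arity; summing:
  Likes: 147^3 = 3176523
Total ground atoms: 3176523.

3176523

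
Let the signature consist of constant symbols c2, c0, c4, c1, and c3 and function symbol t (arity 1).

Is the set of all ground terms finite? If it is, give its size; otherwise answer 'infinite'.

infinite

The signature has at least one function symbol (t, arity 1) and at least one constant (c2).
Iterating t gives infinitely many distinct ground terms: c2, t(c2), t(t(c2)), ...
So the Herbrand universe is infinite.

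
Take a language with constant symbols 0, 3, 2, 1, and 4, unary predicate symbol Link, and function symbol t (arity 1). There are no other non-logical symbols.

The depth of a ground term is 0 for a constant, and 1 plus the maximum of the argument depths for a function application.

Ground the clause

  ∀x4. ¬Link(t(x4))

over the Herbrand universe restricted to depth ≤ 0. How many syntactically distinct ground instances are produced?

5

Ground terms of depth ≤ 0:
  Count level by level. With function symbols t/1, the terms of depth ≤ k are the 5 constants together with each function applied to depth-≤(k−1) tuples, so N_k = 5 + N_{k-1}.
  N_0 = 5
  Explicitly: 0, 3, 2, 1, 4.
So there are 5 ground terms available for substitution.
The body mentions the single quantified variable x4; since ground terms form a free algebra, no two substitutions collapse to the same formula.
Number of ground instances = 5.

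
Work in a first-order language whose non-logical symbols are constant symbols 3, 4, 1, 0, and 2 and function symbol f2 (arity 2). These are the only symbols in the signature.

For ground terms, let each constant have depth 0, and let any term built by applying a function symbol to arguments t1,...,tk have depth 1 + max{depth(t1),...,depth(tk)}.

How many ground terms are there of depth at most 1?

30

Let N_k count ground terms of depth at most k. Each non-constant term of depth ≤ k is some function symbol applied to depth-≤(k−1) arguments, giving N_k = 5 + N_{k-1}^2.
N_0 = 5
N_1 = 5 + 5^2 = 30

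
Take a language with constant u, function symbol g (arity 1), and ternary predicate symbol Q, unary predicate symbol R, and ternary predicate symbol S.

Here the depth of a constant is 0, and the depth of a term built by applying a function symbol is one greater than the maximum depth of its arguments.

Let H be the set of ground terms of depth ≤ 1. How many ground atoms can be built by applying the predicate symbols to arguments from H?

18

First count ground terms of depth ≤ 1.
Write N_k for the number of ground terms of depth ≤ k. A term of depth ≤ k is either a constant or a function symbol applied to arguments of depth ≤ k−1, so N_k = 1 + N_{k-1}.
N_0 = 1
N_1 = 1 + 1 = 2
Explicitly: u, g(u).
So |H| = 2.
Each predicate of arity r yields |H|^r ground atoms (one per choice of an r-tuple from H):
  Q: 2^3 = 8;  R: 2;  S: 2^3 = 8
Total ground atoms: 8 + 2 + 8 = 18.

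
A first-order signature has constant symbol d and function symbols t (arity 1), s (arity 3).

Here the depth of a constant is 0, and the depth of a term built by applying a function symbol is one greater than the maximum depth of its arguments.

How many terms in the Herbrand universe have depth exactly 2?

28

Count level by level. With function symbols t/1, s/3, the terms of depth ≤ k are the 1 constant together with each function applied to depth-≤(k−1) tuples, so N_k = 1 + N_{k-1} + N_{k-1}^3.
N_0 = 1
N_1 = 1 + 1 + 1^3 = 3
N_2 = 1 + 3 + 3^3 = 31
Terms of depth exactly 2: N_2 − N_1 = 31 − 3 = 28.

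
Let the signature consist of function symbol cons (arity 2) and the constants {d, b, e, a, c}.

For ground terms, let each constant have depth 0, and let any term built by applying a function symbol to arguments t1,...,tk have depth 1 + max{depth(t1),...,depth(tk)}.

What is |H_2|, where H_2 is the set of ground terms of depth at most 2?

If N_k denotes the number of depth-≤k ground terms, the 5 constants give N_0 = 5, and each function symbol of arity r contributes N_{k-1}^r new terms at level k: N_k = 5 + N_{k-1}^2.
N_0 = 5
N_1 = 5 + 5^2 = 30
N_2 = 5 + 30^2 = 905

905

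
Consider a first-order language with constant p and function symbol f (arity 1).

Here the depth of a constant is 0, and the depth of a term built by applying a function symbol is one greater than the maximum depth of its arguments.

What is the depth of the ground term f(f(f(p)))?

depth(f(p)) = 1 + depth(p) = 1 + 0 = 1
depth(f(f(p))) = 1 + depth(f(p)) = 1 + 1 = 2
depth(f(f(f(p)))) = 1 + depth(f(f(p))) = 1 + 2 = 3

3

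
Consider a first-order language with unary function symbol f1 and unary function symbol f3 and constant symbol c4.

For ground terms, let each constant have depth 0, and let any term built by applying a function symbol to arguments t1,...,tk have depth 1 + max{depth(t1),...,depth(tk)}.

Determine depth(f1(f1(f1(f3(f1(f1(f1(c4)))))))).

7

depth(f1(c4)) = 1 + depth(c4) = 1 + 0 = 1
depth(f1(f1(c4))) = 1 + depth(f1(c4)) = 1 + 1 = 2
depth(f1(f1(f1(c4)))) = 1 + depth(f1(f1(c4))) = 1 + 2 = 3
depth(f3(f1(f1(f1(c4))))) = 1 + depth(f1(f1(f1(c4)))) = 1 + 3 = 4
depth(f1(f3(f1(f1(f1(c4)))))) = 1 + depth(f3(f1(f1(f1(c4))))) = 1 + 4 = 5
depth(f1(f1(f3(f1(f1(f1(c4))))))) = 1 + depth(f1(f3(f1(f1(f1(c4)))))) = 1 + 5 = 6
depth(f1(f1(f1(f3(f1(f1(f1(c4)))))))) = 1 + depth(f1(f1(f3(f1(f1(f1(c4))))))) = 1 + 6 = 7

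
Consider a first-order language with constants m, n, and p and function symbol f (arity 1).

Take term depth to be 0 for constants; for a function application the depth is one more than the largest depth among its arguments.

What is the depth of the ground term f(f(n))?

2

depth(f(n)) = 1 + depth(n) = 1 + 0 = 1
depth(f(f(n))) = 1 + depth(f(n)) = 1 + 1 = 2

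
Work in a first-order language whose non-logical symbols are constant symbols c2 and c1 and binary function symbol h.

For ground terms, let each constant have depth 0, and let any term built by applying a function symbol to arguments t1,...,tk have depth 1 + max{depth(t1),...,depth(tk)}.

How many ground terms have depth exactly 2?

32

Count level by level. With function symbols h/2, the terms of depth ≤ k are the 2 constants together with each function applied to depth-≤(k−1) tuples, so N_k = 2 + N_{k-1}^2.
N_0 = 2
N_1 = 2 + 2^2 = 6
N_2 = 2 + 6^2 = 38
Terms of depth exactly 2: N_2 − N_1 = 38 − 6 = 32.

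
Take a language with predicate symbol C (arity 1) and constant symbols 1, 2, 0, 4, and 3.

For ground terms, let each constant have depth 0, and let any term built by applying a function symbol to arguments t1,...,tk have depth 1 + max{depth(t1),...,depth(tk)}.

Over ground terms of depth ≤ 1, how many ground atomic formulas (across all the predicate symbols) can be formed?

5

First count ground terms of depth ≤ 1.
With no function symbols every ground term is a constant, so there are exactly 5 ground terms at every depth bound.
N_0 = 5
N_1 = 5
Explicitly: 1, 2, 0, 4, 3.
So |H| = 5.
A ground atom is a predicate applied to a tuple of terms from H, so the count is the sum over predicates of |H|^arity:
  C: 5
Total ground atoms: 5.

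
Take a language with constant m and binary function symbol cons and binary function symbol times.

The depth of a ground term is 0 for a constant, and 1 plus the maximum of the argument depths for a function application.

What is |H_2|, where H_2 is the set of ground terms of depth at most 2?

19

If N_k denotes the number of depth-≤k ground terms, the 1 constant gives N_0 = 1, and each function symbol of arity r contributes N_{k-1}^r new terms at level k: N_k = 1 + N_{k-1}^2 + N_{k-1}^2.
N_0 = 1
N_1 = 1 + 1^2 + 1^2 = 3
N_2 = 1 + 3^2 + 3^2 = 19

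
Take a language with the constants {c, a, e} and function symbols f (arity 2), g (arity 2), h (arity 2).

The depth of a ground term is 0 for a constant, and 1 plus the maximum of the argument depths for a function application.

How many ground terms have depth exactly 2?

Let N_k count ground terms of depth at most k. Each non-constant term of depth ≤ k is some function symbol applied to depth-≤(k−1) arguments, giving N_k = 3 + N_{k-1}^2 + N_{k-1}^2 + N_{k-1}^2.
N_0 = 3
N_1 = 3 + 3^2 + 3^2 + 3^2 = 30
N_2 = 3 + 30^2 + 30^2 + 30^2 = 2703
Terms of depth exactly 2: N_2 − N_1 = 2703 − 30 = 2673.

2673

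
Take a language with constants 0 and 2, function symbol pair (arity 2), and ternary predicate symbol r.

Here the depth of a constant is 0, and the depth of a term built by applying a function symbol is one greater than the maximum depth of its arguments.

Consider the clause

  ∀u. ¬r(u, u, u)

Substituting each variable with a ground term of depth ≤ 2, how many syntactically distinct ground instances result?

38

Ground terms of depth ≤ 2:
  Count level by level. With function symbols pair/2, the terms of depth ≤ k are the 2 constants together with each function applied to depth-≤(k−1) tuples, so N_k = 2 + N_{k-1}^2.
  N_0 = 2
  N_1 = 2 + 2^2 = 6
  N_2 = 2 + 6^2 = 38
So there are 38 ground terms available for substitution.
The variable u ranges independently over the available ground terms, and distinct assignments produce distinct instances.
Number of ground instances = 38.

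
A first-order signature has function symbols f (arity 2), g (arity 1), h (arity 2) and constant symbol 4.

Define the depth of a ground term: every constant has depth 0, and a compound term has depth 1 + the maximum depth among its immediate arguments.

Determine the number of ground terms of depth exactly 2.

Count level by level. With function symbols f/2, g/1, h/2, the terms of depth ≤ k are the 1 constant together with each function applied to depth-≤(k−1) tuples, so N_k = 1 + N_{k-1}^2 + N_{k-1} + N_{k-1}^2.
N_0 = 1
N_1 = 1 + 1^2 + 1 + 1^2 = 4
N_2 = 1 + 4^2 + 4 + 4^2 = 37
Terms of depth exactly 2: N_2 − N_1 = 37 − 4 = 33.

33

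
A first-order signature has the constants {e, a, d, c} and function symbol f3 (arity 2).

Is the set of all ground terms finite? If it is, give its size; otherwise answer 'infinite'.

infinite

The signature has at least one function symbol (f3, arity 2) and at least one constant (e).
Iterating f3 gives infinitely many distinct ground terms: e, f3(e, e), f3(f3(e, e), f3(e, e)), ...
So the Herbrand universe is infinite.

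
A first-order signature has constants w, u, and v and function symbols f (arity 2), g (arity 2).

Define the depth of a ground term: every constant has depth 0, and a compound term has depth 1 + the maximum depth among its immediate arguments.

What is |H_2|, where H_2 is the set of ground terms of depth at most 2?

Write N_k for the number of ground terms of depth ≤ k. A term of depth ≤ k is either a constant or a function symbol applied to arguments of depth ≤ k−1, so N_k = 3 + N_{k-1}^2 + N_{k-1}^2.
N_0 = 3
N_1 = 3 + 3^2 + 3^2 = 21
N_2 = 3 + 21^2 + 21^2 = 885

885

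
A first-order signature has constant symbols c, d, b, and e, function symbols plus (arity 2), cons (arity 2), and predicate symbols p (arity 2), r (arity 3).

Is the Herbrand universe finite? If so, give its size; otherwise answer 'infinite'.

The signature has at least one function symbol (plus, arity 2) and at least one constant (c).
Iterating plus gives infinitely many distinct ground terms: c, plus(c, c), plus(plus(c, c), plus(c, c)), ...
So the Herbrand universe is infinite.

infinite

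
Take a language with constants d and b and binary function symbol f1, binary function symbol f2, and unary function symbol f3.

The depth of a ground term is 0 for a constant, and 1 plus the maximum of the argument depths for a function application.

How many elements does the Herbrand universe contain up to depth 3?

Count level by level. With function symbols f1/2, f2/2, f3/1, the terms of depth ≤ k are the 2 constants together with each function applied to depth-≤(k−1) tuples, so N_k = 2 + N_{k-1}^2 + N_{k-1}^2 + N_{k-1}.
N_0 = 2
N_1 = 2 + 2^2 + 2^2 + 2 = 12
N_2 = 2 + 12^2 + 12^2 + 12 = 302
N_3 = 2 + 302^2 + 302^2 + 302 = 182712

182712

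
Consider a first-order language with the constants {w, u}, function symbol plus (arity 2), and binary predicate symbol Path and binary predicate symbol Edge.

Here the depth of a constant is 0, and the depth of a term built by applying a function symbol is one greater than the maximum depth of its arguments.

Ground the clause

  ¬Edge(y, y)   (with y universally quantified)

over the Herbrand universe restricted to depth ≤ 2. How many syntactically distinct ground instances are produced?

Ground terms of depth ≤ 2:
  If N_k denotes the number of depth-≤k ground terms, the 2 constants give N_0 = 2, and each function symbol of arity r contributes N_{k-1}^r new terms at level k: N_k = 2 + N_{k-1}^2.
  N_0 = 2
  N_1 = 2 + 2^2 = 6
  N_2 = 2 + 6^2 = 38
So there are 38 ground terms available for substitution.
The variable y ranges independently over the available ground terms, and distinct assignments produce distinct instances.
Number of ground instances = 38.

38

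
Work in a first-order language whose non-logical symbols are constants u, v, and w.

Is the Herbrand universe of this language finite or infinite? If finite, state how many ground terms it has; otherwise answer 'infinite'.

3

There are no function symbols, so every ground term is one of the 3 constants.
The Herbrand universe is {u, v, w}, which is finite with 3 elements.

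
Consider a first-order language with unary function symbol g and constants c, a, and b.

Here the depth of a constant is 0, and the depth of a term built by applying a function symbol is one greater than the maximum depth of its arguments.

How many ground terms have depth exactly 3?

3

Count level by level. With function symbols g/1, the terms of depth ≤ k are the 3 constants together with each function applied to depth-≤(k−1) tuples, so N_k = 3 + N_{k-1}.
N_0 = 3
N_1 = 3 + 3 = 6
N_2 = 3 + 6 = 9
N_3 = 3 + 9 = 12
Terms of depth exactly 3: N_3 − N_2 = 12 − 9 = 3.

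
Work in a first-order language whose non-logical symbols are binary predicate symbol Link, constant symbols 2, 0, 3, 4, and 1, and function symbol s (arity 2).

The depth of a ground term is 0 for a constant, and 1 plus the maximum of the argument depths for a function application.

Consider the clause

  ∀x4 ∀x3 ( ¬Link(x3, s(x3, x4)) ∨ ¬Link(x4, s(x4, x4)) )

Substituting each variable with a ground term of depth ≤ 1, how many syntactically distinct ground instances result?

Ground terms of depth ≤ 1:
  Write N_k for the number of ground terms of depth ≤ k. A term of depth ≤ k is either a constant or a function symbol applied to arguments of depth ≤ k−1, so N_k = 5 + N_{k-1}^2.
  N_0 = 5
  N_1 = 5 + 5^2 = 30
So there are 30 ground terms available for substitution.
There are 2 variables to instantiate (x4, x3), each occurring in at least one literal, so different choices give different ground instances.
Number of ground instances = 30^2 = 900.

900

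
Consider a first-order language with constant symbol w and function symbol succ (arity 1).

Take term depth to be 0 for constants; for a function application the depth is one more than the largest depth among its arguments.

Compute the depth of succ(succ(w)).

depth(succ(w)) = 1 + depth(w) = 1 + 0 = 1
depth(succ(succ(w))) = 1 + depth(succ(w)) = 1 + 1 = 2

2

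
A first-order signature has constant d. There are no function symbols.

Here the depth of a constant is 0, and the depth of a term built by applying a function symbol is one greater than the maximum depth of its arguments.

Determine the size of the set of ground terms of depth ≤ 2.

1

With no function symbols every ground term is a constant, so there is exactly 1 ground term at every depth bound.
N_0 = 1
N_1 = 1
N_2 = 1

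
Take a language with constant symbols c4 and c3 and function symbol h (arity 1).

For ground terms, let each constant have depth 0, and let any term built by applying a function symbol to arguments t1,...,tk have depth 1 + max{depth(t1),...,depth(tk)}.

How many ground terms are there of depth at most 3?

8

Let N_k count ground terms of depth at most k. Each non-constant term of depth ≤ k is some function symbol applied to depth-≤(k−1) arguments, giving N_k = 2 + N_{k-1}.
N_0 = 2
N_1 = 2 + 2 = 4
N_2 = 2 + 4 = 6
N_3 = 2 + 6 = 8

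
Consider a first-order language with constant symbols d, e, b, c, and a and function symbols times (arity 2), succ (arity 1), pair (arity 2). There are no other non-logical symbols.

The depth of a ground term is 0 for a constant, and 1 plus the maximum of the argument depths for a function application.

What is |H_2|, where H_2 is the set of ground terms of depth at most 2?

Write N_k for the number of ground terms of depth ≤ k. A term of depth ≤ k is either a constant or a function symbol applied to arguments of depth ≤ k−1, so N_k = 5 + N_{k-1}^2 + N_{k-1} + N_{k-1}^2.
N_0 = 5
N_1 = 5 + 5^2 + 5 + 5^2 = 60
N_2 = 5 + 60^2 + 60 + 60^2 = 7265

7265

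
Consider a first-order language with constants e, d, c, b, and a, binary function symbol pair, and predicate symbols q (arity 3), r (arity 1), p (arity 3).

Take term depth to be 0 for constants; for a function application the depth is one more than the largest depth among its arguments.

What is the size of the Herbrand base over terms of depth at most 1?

First count ground terms of depth ≤ 1.
Count level by level. With function symbols pair/2, the terms of depth ≤ k are the 5 constants together with each function applied to depth-≤(k−1) tuples, so N_k = 5 + N_{k-1}^2.
N_0 = 5
N_1 = 5 + 5^2 = 30
So |H| = 30.
Each predicate of arity r yields |H|^r ground atoms (one per choice of an r-tuple from H):
  q: 30^3 = 27000;  r: 30;  p: 30^3 = 27000
Total ground atoms: 27000 + 30 + 27000 = 54030.

54030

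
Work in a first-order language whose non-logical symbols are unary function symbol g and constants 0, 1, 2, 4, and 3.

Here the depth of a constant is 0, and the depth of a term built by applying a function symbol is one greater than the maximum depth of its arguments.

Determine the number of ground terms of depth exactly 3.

If N_k denotes the number of depth-≤k ground terms, the 5 constants give N_0 = 5, and each function symbol of arity r contributes N_{k-1}^r new terms at level k: N_k = 5 + N_{k-1}.
N_0 = 5
N_1 = 5 + 5 = 10
N_2 = 5 + 10 = 15
N_3 = 5 + 15 = 20
Terms of depth exactly 3: N_3 − N_2 = 20 − 15 = 5.

5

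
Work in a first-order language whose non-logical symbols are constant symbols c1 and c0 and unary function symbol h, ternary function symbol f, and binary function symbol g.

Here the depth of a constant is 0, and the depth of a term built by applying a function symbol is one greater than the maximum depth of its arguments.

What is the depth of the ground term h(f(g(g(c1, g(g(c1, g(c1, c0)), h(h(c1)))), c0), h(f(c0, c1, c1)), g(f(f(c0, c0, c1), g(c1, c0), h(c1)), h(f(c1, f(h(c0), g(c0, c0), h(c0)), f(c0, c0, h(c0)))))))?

7

depth(g(c1, c0)) = 1 + max(0, 0) = 1
depth(g(c1, g(c1, c0))) = 1 + max(0, 1) = 2
depth(h(c1)) = 1 + depth(c1) = 1 + 0 = 1
depth(h(h(c1))) = 1 + depth(h(c1)) = 1 + 1 = 2
depth(g(g(c1, g(c1, c0)), h(h(c1)))) = 1 + max(2, 2) = 3
depth(g(c1, g(g(c1, g(c1, c0)), h(h(c1))))) = 1 + max(0, 3) = 4
depth(g(g(c1, g(g(c1, g(c1, c0)), h(h(c1)))), c0)) = 1 + max(4, 0) = 5
depth(f(c0, c1, c1)) = 1 + max(0, 0, 0) = 1
depth(h(f(c0, c1, c1))) = 1 + depth(f(c0, c1, c1)) = 1 + 1 = 2
depth(f(c0, c0, c1)) = 1 + max(0, 0, 0) = 1
depth(f(f(c0, c0, c1), g(c1, c0), h(c1))) = 1 + max(1, 1, 1) = 2
depth(h(c0)) = 1 + depth(c0) = 1 + 0 = 1
depth(g(c0, c0)) = 1 + max(0, 0) = 1
depth(f(h(c0), g(c0, c0), h(c0))) = 1 + max(1, 1, 1) = 2
depth(f(c0, c0, h(c0))) = 1 + max(0, 0, 1) = 2
depth(f(c1, f(h(c0), g(c0, c0), h(c0)), f(c0, c0, h(c0)))) = 1 + max(0, 2, 2) = 3
depth(h(f(c1, f(h(c0), g(c0, c0), h(c0)), f(c0, c0, h(c0))))) = 1 + depth(f(c1, f(h(c0), g(c0, c0), h(c0)), f(c0, c0, h(c0)))) = 1 + 3 = 4
depth(g(f(f(c0, c0, c1), g(c1, c0), h(c1)), h(f(c1, f(h(c0), g(c0, c0), h(c0)), f(c0, c0, h(c0)))))) = 1 + max(2, 4) = 5
depth(f(g(g(c1, g(g(c1, g(c1, c0)), h(h(c1)))), c0), h(f(c0, c1, c1)), g(f(f(c0, c0, c1), g(c1, c0), h(c1)), h(f(c1, f(h(c0), g(c0, c0), h(c0)), f(c0, c0, h(c0))))))) = 1 + max(5, 2, 5) = 6
depth(h(f(g(g(c1, g(g(c1, g(c1, c0)), h(h(c1)))), c0), h(f(c0, c1, c1)), g(f(f(c0, c0, c1), g(c1, c0), h(c1)), h(f(c1, f(h(c0), g(c0, c0), h(c0)), f(c0, c0, h(c0)))))))) = 1 + depth(f(g(g(c1, g(g(c1, g(c1, c0)), h(h(c1)))), c0), h(f(c0, c1, c1)), g(f(f(c0, c0, c1), g(c1, c0), h(c1)), h(f(c1, f(h(c0), g(c0, c0), h(c0)), f(c0, c0, h(c0))))))) = 1 + 6 = 7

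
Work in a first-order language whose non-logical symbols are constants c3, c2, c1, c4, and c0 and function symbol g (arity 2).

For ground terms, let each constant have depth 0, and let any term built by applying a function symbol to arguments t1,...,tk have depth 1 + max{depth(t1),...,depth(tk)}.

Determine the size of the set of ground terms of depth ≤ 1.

Count level by level. With function symbols g/2, the terms of depth ≤ k are the 5 constants together with each function applied to depth-≤(k−1) tuples, so N_k = 5 + N_{k-1}^2.
N_0 = 5
N_1 = 5 + 5^2 = 30

30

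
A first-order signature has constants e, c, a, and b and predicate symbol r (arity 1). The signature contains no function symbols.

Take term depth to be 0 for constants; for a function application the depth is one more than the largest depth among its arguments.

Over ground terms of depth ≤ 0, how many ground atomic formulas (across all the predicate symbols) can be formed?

4

First count ground terms of depth ≤ 0.
With no function symbols every ground term is a constant, so there are exactly 4 ground terms at every depth bound.
N_0 = 4
Explicitly: e, c, a, b.
So |H| = 4.
Ground atoms are formed by filling each argument slot of a predicate with a term from H, so an r-ary predicate gives |H|^r atoms:
  r: 4
Total ground atoms: 4.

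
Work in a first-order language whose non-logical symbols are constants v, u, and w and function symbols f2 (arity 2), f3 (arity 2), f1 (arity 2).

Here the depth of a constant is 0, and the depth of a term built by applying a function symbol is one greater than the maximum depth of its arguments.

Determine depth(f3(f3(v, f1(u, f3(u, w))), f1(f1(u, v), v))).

4

depth(f3(u, w)) = 1 + max(0, 0) = 1
depth(f1(u, f3(u, w))) = 1 + max(0, 1) = 2
depth(f3(v, f1(u, f3(u, w)))) = 1 + max(0, 2) = 3
depth(f1(u, v)) = 1 + max(0, 0) = 1
depth(f1(f1(u, v), v)) = 1 + max(1, 0) = 2
depth(f3(f3(v, f1(u, f3(u, w))), f1(f1(u, v), v))) = 1 + max(3, 2) = 4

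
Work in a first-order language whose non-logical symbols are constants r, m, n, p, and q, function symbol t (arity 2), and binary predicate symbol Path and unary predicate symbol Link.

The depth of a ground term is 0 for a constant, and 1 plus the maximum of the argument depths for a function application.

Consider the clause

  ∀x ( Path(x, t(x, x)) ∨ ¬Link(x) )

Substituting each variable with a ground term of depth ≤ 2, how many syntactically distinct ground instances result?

Ground terms of depth ≤ 2:
  Count level by level. With function symbols t/2, the terms of depth ≤ k are the 5 constants together with each function applied to depth-≤(k−1) tuples, so N_k = 5 + N_{k-1}^2.
  N_0 = 5
  N_1 = 5 + 5^2 = 30
  N_2 = 5 + 30^2 = 905
So there are 905 ground terms available for substitution.
The body mentions the single quantified variable x; since ground terms form a free algebra, no two substitutions collapse to the same formula.
Number of ground instances = 905.

905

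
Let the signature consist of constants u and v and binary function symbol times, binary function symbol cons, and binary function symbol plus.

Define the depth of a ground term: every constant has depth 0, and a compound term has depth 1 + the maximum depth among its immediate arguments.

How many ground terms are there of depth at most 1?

Let N_k = |{terms of depth ≤ k}|. Then N_0 = 2 and N_k = 2 + N_{k-1}^2 + N_{k-1}^2 + N_{k-1}^2 for k ≥ 1 (one summand per function symbol, arity giving the exponent).
N_0 = 2
N_1 = 2 + 2^2 + 2^2 + 2^2 = 14

14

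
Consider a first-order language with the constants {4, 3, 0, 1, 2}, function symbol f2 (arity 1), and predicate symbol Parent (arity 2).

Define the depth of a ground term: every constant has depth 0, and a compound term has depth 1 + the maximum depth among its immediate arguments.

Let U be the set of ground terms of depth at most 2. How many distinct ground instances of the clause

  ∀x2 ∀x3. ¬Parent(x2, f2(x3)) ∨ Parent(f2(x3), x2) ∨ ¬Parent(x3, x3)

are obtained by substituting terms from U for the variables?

225

Ground terms of depth ≤ 2:
  If N_k denotes the number of depth-≤k ground terms, the 5 constants give N_0 = 5, and each function symbol of arity r contributes N_{k-1}^r new terms at level k: N_k = 5 + N_{k-1}.
  N_0 = 5
  N_1 = 5 + 5 = 10
  N_2 = 5 + 10 = 15
So there are 15 ground terms available for substitution.
Each of x2, x3 ranges independently over the available ground terms, and distinct assignments produce distinct instances.
Number of ground instances = 15^2 = 225.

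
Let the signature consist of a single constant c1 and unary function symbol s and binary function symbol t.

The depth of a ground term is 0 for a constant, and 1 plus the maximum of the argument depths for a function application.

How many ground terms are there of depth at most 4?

33673

Write N_k for the number of ground terms of depth ≤ k. A term of depth ≤ k is either a constant or a function symbol applied to arguments of depth ≤ k−1, so N_k = 1 + N_{k-1} + N_{k-1}^2.
N_0 = 1
N_1 = 1 + 1 + 1^2 = 3
N_2 = 1 + 3 + 3^2 = 13
N_3 = 1 + 13 + 13^2 = 183
N_4 = 1 + 183 + 183^2 = 33673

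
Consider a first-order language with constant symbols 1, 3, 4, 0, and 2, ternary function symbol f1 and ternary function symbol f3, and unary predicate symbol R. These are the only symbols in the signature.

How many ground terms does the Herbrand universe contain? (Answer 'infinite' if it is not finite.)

The signature has at least one function symbol (f1, arity 3) and at least one constant (1).
Iterating f1 gives infinitely many distinct ground terms: 1, f1(1, 1, 1), f1(f1(1, 1, 1), f1(1, 1, 1), f1(1, 1, 1)), ...
So the Herbrand universe is infinite.

infinite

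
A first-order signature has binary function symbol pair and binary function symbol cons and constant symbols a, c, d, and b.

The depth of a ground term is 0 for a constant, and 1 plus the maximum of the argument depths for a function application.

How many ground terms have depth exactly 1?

Let N_k count ground terms of depth at most k. Each non-constant term of depth ≤ k is some function symbol applied to depth-≤(k−1) arguments, giving N_k = 4 + N_{k-1}^2 + N_{k-1}^2.
N_0 = 4
N_1 = 4 + 4^2 + 4^2 = 36
Terms of depth exactly 1: N_1 − N_0 = 36 − 4 = 32.

32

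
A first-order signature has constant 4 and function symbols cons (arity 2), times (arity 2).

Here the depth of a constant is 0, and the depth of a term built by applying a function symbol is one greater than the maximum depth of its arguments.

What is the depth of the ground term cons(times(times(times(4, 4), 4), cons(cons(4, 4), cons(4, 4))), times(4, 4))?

4

depth(times(4, 4)) = 1 + max(0, 0) = 1
depth(times(times(4, 4), 4)) = 1 + max(1, 0) = 2
depth(cons(4, 4)) = 1 + max(0, 0) = 1
depth(cons(cons(4, 4), cons(4, 4))) = 1 + max(1, 1) = 2
depth(times(times(times(4, 4), 4), cons(cons(4, 4), cons(4, 4)))) = 1 + max(2, 2) = 3
depth(cons(times(times(times(4, 4), 4), cons(cons(4, 4), cons(4, 4))), times(4, 4))) = 1 + max(3, 1) = 4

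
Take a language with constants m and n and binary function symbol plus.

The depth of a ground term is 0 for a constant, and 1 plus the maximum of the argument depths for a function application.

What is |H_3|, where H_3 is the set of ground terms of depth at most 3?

1446

Count level by level. With function symbols plus/2, the terms of depth ≤ k are the 2 constants together with each function applied to depth-≤(k−1) tuples, so N_k = 2 + N_{k-1}^2.
N_0 = 2
N_1 = 2 + 2^2 = 6
N_2 = 2 + 6^2 = 38
N_3 = 2 + 38^2 = 1446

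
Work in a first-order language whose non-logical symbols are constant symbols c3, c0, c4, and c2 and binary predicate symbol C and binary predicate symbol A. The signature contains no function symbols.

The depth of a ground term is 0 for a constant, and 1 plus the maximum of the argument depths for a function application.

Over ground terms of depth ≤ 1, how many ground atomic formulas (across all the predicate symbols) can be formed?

32

First count ground terms of depth ≤ 1.
With no function symbols every ground term is a constant, so there are exactly 4 ground terms at every depth bound.
N_0 = 4
N_1 = 4
Explicitly: c3, c0, c4, c2.
So |H| = 4.
A ground atom is a predicate applied to a tuple of terms from H, so the count is the sum over predicates of |H|^arity:
  C: 4^2 = 16;  A: 4^2 = 16
Total ground atoms: 16 + 16 = 32.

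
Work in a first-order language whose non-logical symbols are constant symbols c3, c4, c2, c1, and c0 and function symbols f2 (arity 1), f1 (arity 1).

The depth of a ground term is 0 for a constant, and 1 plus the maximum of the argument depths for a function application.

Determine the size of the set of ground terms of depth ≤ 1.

Let N_k count ground terms of depth at most k. Each non-constant term of depth ≤ k is some function symbol applied to depth-≤(k−1) arguments, giving N_k = 5 + N_{k-1} + N_{k-1}.
N_0 = 5
N_1 = 5 + 5 + 5 = 15

15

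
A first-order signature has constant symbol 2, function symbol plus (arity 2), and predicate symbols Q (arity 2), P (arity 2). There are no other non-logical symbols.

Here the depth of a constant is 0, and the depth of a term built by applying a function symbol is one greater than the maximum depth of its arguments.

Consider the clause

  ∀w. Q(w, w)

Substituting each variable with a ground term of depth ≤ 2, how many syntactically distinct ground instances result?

5

Ground terms of depth ≤ 2:
  Let N_k count ground terms of depth at most k. Each non-constant term of depth ≤ k is some function symbol applied to depth-≤(k−1) arguments, giving N_k = 1 + N_{k-1}^2.
  N_0 = 1
  N_1 = 1 + 1^2 = 2
  N_2 = 1 + 2^2 = 5
  Explicitly: 2, plus(2, 2), plus(2, plus(2, 2)), plus(plus(2, 2), 2), plus(plus(2, 2), plus(2, 2)).
So there are 5 ground terms available for substitution.
The body mentions the single quantified variable w; since ground terms form a free algebra, no two substitutions collapse to the same formula.
Number of ground instances = 5.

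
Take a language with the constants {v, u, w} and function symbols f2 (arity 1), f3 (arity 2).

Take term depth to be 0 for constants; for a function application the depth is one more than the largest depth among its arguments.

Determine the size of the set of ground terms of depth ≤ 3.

59295

Let N_k count ground terms of depth at most k. Each non-constant term of depth ≤ k is some function symbol applied to depth-≤(k−1) arguments, giving N_k = 3 + N_{k-1} + N_{k-1}^2.
N_0 = 3
N_1 = 3 + 3 + 3^2 = 15
N_2 = 3 + 15 + 15^2 = 243
N_3 = 3 + 243 + 243^2 = 59295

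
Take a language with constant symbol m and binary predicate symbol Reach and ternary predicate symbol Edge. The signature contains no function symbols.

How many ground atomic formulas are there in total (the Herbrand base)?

With no function symbols, the Herbrand universe is just the 1 constant.
Ground atoms per predicate: Reach: 1^2 = 1, Edge: 1^3 = 1.
Herbrand base size = 1 + 1 = 2.

2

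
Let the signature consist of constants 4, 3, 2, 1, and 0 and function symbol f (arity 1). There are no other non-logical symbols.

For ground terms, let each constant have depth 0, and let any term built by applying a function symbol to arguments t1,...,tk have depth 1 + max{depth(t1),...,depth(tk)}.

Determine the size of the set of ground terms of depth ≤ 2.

Let N_k count ground terms of depth at most k. Each non-constant term of depth ≤ k is some function symbol applied to depth-≤(k−1) arguments, giving N_k = 5 + N_{k-1}.
N_0 = 5
N_1 = 5 + 5 = 10
N_2 = 5 + 10 = 15

15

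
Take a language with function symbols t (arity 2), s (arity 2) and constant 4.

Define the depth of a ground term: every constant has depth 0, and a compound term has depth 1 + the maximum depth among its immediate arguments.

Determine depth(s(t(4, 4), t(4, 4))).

depth(t(4, 4)) = 1 + max(0, 0) = 1
depth(s(t(4, 4), t(4, 4))) = 1 + max(1, 1) = 2

2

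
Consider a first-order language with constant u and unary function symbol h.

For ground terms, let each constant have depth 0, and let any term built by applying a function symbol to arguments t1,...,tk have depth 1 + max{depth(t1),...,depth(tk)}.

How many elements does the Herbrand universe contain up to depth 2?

Write N_k for the number of ground terms of depth ≤ k. A term of depth ≤ k is either a constant or a function symbol applied to arguments of depth ≤ k−1, so N_k = 1 + N_{k-1}.
N_0 = 1
N_1 = 1 + 1 = 2
N_2 = 1 + 2 = 3
Explicitly: u, h(u), h(h(u)).

3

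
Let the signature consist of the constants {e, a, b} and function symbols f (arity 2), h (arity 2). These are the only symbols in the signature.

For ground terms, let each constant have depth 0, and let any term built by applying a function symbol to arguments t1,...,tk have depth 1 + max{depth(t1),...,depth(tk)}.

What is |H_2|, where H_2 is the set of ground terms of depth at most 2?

If N_k denotes the number of depth-≤k ground terms, the 3 constants give N_0 = 3, and each function symbol of arity r contributes N_{k-1}^r new terms at level k: N_k = 3 + N_{k-1}^2 + N_{k-1}^2.
N_0 = 3
N_1 = 3 + 3^2 + 3^2 = 21
N_2 = 3 + 21^2 + 21^2 = 885

885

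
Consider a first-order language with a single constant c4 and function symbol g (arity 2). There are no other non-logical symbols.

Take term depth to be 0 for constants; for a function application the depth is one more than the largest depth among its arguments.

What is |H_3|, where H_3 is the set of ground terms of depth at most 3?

26

Write N_k for the number of ground terms of depth ≤ k. A term of depth ≤ k is either a constant or a function symbol applied to arguments of depth ≤ k−1, so N_k = 1 + N_{k-1}^2.
N_0 = 1
N_1 = 1 + 1^2 = 2
N_2 = 1 + 2^2 = 5
N_3 = 1 + 5^2 = 26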